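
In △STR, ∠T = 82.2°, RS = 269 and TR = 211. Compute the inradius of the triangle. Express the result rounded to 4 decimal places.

Law of sines: sin S = TR·sin T/RS ≈ 0.77713.
Since RS ≥ TR, only the acute value applies: ∠S ≈ 51.00°.
Then ∠R = 180° − ∠T − ∠S ≈ 46.80°.
Law of sines gives ST = RS·sin R/sin T ≈ 197.93.
Area = ½·RS·TR·sin R ≈ 20688.
Semiperimeter s = (211+269+197.93)/2 = 338.96.
Inradius = area/s = 20688/338.96 ≈ 61.034.

r ≈ 61.0338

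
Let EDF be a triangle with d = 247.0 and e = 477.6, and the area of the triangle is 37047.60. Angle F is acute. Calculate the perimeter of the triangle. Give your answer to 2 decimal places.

perimeter ≈ 1049.44

From area = ½·e·d·sin F, we get sin F = 2·area/(e·d) ≈ 0.62810.
Taking the acute solution, ∠F ≈ 38.91°.
Law of cosines then gives f ≈ 324.84.
Perimeter = 477.6 + 247 + 324.84 = 1049.4.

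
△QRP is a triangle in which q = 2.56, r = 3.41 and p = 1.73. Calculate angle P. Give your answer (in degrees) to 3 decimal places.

∠P ≈ 29.546°

By the law of cosines, cos P = (q² + r² − p²) / (2·q·r) ≈ 0.86996, so ∠P ≈ 29.55°.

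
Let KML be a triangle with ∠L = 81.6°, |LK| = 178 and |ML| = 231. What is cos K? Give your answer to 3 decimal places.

By the law of cosines, |KM|² = |ML|² + |LK|² − 2·|ML|·|LK|·cos L = 73032, so |KM| ≈ 270.24.
Law of cosines again: cos K = (|LK|² + |KM|² − |ML|²)/(2·|LK|·|KM|) ≈ 0.53380, so ∠K ≈ 57.74°.

0.534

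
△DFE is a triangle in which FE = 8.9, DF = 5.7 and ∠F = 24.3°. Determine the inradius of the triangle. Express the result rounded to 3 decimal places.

r ≈ 1.100

By the law of cosines, ED² = DF² + FE² − 2·DF·FE·cos F = 19.229, so ED ≈ 4.3851.
Area = ½·DF·FE·sin F ≈ 10.438.
Semiperimeter s = (8.9+4.3851+5.7)/2 = 9.4925.
Inradius = area/s = 10.438/9.4925 ≈ 1.0996.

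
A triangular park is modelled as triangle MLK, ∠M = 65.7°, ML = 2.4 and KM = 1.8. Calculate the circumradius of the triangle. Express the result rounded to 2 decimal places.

By the law of cosines, LK² = KM² + ML² − 2·KM·ML·cos M = 5.4445, so LK ≈ 2.3333.
Area = ½·KM·ML·sin M ≈ 1.9686.
Circumradius = LK/(2 sin M) ≈ 1.2801.

R ≈ 1.28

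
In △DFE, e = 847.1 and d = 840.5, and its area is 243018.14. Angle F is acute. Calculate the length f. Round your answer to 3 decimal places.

From area = ½·e·d·sin F, we get sin F = 2·area/(e·d) ≈ 0.68265.
Taking the acute solution, ∠F ≈ 43.05°.
Law of cosines then gives f ≈ 619.23.

619.235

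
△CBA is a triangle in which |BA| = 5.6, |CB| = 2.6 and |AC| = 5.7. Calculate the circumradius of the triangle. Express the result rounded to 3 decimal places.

By the law of cosines, cos C = (|AC|² + |CB|² − |BA|²) / (2·|AC|·|CB|) ≈ 0.26619, so ∠C ≈ 74.56°.
Circumradius = |BA|/(2 sin C) ≈ 2.9048.

R ≈ 2.905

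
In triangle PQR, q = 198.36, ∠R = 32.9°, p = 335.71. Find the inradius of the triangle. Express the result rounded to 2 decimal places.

49.24

By the law of cosines, r² = p² + q² − 2·p·q·cos R = 40225, so r ≈ 200.56.
Area = ½·p·q·sin R ≈ 18085.
Semiperimeter s = (335.71+198.36+200.56)/2 = 367.32.
Inradius = area/s = 18085/367.32 ≈ 49.237.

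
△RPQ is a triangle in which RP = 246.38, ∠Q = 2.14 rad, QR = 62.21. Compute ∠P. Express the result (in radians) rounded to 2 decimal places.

Law of sines: sin P = QR·sin Q/RP ≈ 0.21269.
Since RP ≥ QR, only the acute value applies: ∠P ≈ 0.214 rad.
Then ∠R = π − ∠Q − ∠P ≈ 0.787 rad.

0.21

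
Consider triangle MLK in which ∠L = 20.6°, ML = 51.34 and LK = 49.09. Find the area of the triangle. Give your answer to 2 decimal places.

area ≈ 443.37

Area = ½·ML·LK·sin L ≈ 443.37.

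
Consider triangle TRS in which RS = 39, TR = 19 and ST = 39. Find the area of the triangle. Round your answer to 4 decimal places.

Semiperimeter s = (39 + 39 + 19)/2 = 48.5.
Heron's formula: area = √(48.5·9.5·9.5·29.5) ≈ 359.34.

359.3399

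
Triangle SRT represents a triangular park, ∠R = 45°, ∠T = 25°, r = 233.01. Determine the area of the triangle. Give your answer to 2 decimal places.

The third angle is ∠S = 180° − ∠R − ∠T = 110.00°.
Law of sines: s = r·sin S/sin R ≈ 309.65.
Law of sines: t = r·sin T/sin R ≈ 139.26.
Area = ½·r·s·sin T ≈ 15246.

15246.43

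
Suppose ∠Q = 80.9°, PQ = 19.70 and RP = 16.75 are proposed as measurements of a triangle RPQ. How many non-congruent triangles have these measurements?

PQ·sin Q = 19.70·sin(80.9°) ≈ 19.45.
Since RP = 16.75 < 19.45 = PQ sin Q, no triangle exists.

0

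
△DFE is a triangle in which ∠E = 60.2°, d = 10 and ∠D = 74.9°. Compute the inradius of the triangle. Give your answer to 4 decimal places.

The third angle is ∠F = 180° − ∠E − ∠D = 44.90°.
Law of sines: f = d·sin F/sin D ≈ 7.3112.
Law of sines: e = d·sin E/sin D ≈ 8.988.
Area = ½·d·f·sin E ≈ 31.722.
Semiperimeter s = (10+7.3112+8.988)/2 = 13.15.
Inradius = area/s = 31.722/13.15 ≈ 2.4124.

r ≈ 2.4124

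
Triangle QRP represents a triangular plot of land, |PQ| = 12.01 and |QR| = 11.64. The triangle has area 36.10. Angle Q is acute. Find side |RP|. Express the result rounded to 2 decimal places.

From area = ½·|PQ|·|QR|·sin Q, we get sin Q = 2·area/(|PQ|·|QR|) ≈ 0.51647.
Taking the acute solution, ∠Q ≈ 0.543 rad.
Law of cosines then gives |RP| ≈ 6.3492.

6.35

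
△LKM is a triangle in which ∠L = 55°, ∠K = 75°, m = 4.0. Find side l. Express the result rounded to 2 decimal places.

4.28

The third angle is ∠M = 180° − ∠L − ∠K = 50.00°.
Law of sines: l = m·sin L/sin M ≈ 4.2773.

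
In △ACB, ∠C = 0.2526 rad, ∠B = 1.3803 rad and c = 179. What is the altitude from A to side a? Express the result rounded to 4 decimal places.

175.7620

The third angle is ∠A = π − ∠C − ∠B = 1.5087 rad.
Law of sines: a = c·sin A/sin C ≈ 714.84.
Law of sines: b = c·sin B/sin C ≈ 703.27.
Area = ½·c·a·sin B ≈ 62821.
The altitude from A has length 2·area/a ≈ 175.76.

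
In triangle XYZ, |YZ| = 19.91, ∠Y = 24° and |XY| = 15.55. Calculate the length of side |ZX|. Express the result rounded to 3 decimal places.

By the law of cosines, |ZX|² = |XY|² + |YZ|² − 2·|XY|·|YZ|·cos Y = 72.542, so |ZX| ≈ 8.5172.

8.517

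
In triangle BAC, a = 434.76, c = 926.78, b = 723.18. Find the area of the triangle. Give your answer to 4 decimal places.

Semiperimeter s = (723.18 + 434.76 + 926.78)/2 = 1042.4.
Heron's formula: area = √(1042.4·319.18·607.6·115.58) ≈ 1.5285e+05.

152854.0434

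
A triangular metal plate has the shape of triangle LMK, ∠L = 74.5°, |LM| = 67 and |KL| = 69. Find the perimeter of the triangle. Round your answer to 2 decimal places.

perimeter ≈ 218.34

By the law of cosines, |MK|² = |KL|² + |LM|² − 2·|KL|·|LM|·cos L = 6779.1, so |MK| ≈ 82.335.
Semiperimeter s = (82.335+69+67)/2 = 109.17.
Perimeter = 82.335 + 69 + 67 = 218.34.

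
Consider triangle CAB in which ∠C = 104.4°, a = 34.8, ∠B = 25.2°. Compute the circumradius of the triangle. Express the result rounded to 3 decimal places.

The third angle is ∠A = 180° − ∠B − ∠C = 50.40°.
Law of sines: c = a·sin C/sin A ≈ 43.746.
Law of sines: b = a·sin B/sin A ≈ 19.23.
Circumradius = a/(2 sin A) ≈ 22.582.

22.582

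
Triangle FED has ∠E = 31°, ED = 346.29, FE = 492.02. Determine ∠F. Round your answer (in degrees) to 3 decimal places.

42.419

By the law of cosines, DF² = FE² + ED² − 2·FE·ED·cos E = 69909, so DF ≈ 264.4.
Law of cosines again: cos F = (DF² + FE² − ED²)/(2·DF·FE) ≈ 0.73823, so ∠F ≈ 42.42°.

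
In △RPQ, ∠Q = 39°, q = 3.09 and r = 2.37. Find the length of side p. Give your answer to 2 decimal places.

4.55

Law of sines: sin R = r·sin Q/q ≈ 0.48268.
Since q ≥ r, only the acute value applies: ∠R ≈ 28.86°.
Then ∠P = 180° − ∠Q − ∠R ≈ 112.14°.
Law of sines gives p = q·sin P/sin Q ≈ 4.548.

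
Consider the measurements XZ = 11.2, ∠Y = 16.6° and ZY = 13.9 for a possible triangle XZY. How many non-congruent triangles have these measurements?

2

ZY·sin Y = 13.9·sin(16.6°) ≈ 3.971.
Since ZY sin Y < XZ < ZY (3.971 < 11.2 < 13.9), two triangles exist.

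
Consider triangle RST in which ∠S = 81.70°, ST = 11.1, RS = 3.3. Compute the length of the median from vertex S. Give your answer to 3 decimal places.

By the law of cosines, TR² = RS² + ST² − 2·RS·ST·cos S = 123.52, so TR ≈ 11.114.
Median from S: ½√(2·RS² + 2·ST² − TR²) ≈ 6.0141.

m_S ≈ 6.014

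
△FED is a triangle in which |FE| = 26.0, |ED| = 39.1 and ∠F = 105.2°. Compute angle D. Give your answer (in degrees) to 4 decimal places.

39.9186

Law of sines: sin D = |FE|·sin F/|ED| ≈ 0.64170.
Since |ED| ≥ |FE|, only the acute value applies: ∠D ≈ 39.92°.
Then ∠E = 180° − ∠F − ∠D ≈ 34.88°.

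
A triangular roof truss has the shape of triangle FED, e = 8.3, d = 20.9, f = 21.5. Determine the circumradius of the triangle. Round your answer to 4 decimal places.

By the law of cosines, cos F = (e² + d² − f²) / (2·e·d) ≈ 0.12524, so ∠F ≈ 1.445 rad.
Circumradius = f/(2 sin F) ≈ 10.835.

R ≈ 10.8353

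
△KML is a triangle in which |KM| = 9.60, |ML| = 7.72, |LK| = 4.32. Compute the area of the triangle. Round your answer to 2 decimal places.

area ≈ 16.31

Semiperimeter s = (7.72 + 4.32 + 9.6)/2 = 10.82.
Heron's formula: area = √(10.82·3.1·6.5·1.22) ≈ 16.309.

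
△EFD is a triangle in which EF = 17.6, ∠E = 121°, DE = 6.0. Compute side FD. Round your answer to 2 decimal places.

By the law of cosines, FD² = DE² + EF² − 2·DE·EF·cos E = 454.54, so FD ≈ 21.32.

21.32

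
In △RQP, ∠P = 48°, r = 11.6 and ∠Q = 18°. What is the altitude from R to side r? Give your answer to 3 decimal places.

2.916

The third angle is ∠R = 180° − ∠Q − ∠P = 114.00°.
Law of sines: q = r·sin Q/sin R ≈ 3.9238.
Law of sines: p = r·sin P/sin R ≈ 9.4363.
Area = ½·r·q·sin P ≈ 16.913.
The altitude from R has length 2·area/r ≈ 2.916.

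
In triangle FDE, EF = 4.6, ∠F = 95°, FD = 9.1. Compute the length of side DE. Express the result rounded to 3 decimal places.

By the law of cosines, DE² = EF² + FD² − 2·EF·FD·cos F = 111.27, so DE ≈ 10.548.

10.548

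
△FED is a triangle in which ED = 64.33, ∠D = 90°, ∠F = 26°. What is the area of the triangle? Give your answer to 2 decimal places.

The third angle is ∠E = 180° − ∠D − ∠F = 64.00°.
Law of sines: DF = ED·sin E/sin F ≈ 131.9.
Law of sines: FE = ED·sin D/sin F ≈ 146.75.
Area = ½·ED·DF·sin D ≈ 4242.4.

area ≈ 4242.44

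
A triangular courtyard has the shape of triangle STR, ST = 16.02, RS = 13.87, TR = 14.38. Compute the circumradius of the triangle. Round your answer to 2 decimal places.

By the law of cosines, cos S = (RS² + ST² − TR²) / (2·RS·ST) ≈ 0.54508, so ∠S ≈ 56.97°.
Circumradius = TR/(2 sin S) ≈ 8.5761.

8.58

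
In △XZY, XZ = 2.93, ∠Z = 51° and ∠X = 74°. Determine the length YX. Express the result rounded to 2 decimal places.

2.78

The third angle is ∠Y = 180° − ∠X − ∠Z = 55.00°.
Law of sines: YX = XZ·sin Z/sin Y ≈ 2.7797.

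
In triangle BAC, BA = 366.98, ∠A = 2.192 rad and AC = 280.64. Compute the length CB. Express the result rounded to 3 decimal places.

577.335

By the law of cosines, CB² = BA² + AC² − 2·BA·AC·cos A = 3.3332e+05, so CB ≈ 577.33.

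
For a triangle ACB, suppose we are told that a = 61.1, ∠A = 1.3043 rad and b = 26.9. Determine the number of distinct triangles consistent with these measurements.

b·sin A = 26.9·sin(1.3043 rad) ≈ 25.95.
Since a ≥ b, exactly one triangle exists.

1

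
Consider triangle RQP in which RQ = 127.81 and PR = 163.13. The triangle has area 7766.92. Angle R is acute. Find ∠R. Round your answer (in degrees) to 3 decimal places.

From area = ½·PR·RQ·sin R, we get sin R = 2·area/(PR·RQ) ≈ 0.74504.
Taking the acute solution, ∠R ≈ 48.16°.

48.163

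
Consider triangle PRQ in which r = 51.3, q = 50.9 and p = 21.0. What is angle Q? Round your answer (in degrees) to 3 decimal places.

∠Q ≈ 77.076°

By the law of cosines, cos Q = (p² + r² − q²) / (2·p·r) ≈ 0.22365, so ∠Q ≈ 77.08°.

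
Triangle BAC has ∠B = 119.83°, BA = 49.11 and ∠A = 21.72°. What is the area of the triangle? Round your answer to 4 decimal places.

area ≈ 622.5789

The third angle is ∠C = 180° − ∠B − ∠A = 38.45°.
Law of sines: AC = BA·sin B/sin C ≈ 68.512.
Law of sines: CB = BA·sin A/sin C ≈ 29.227.
Area = ½·BA·AC·sin A ≈ 622.58.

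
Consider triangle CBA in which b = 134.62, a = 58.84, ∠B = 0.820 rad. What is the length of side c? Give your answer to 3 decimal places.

Law of sines: sin A = a·sin B/b ≈ 0.31957.
Since b ≥ a, only the acute value applies: ∠A ≈ 0.325 rad.
Then ∠C = π − ∠B − ∠A ≈ 1.996 rad.
Law of sines gives c = b·sin C/sin B ≈ 167.7.

167.703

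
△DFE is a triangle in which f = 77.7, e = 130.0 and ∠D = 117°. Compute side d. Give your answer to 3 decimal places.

179.189

By the law of cosines, d² = f² + e² − 2·f·e·cos D = 32109, so d ≈ 179.19.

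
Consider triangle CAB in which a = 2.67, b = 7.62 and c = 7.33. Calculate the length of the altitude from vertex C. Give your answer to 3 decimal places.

Semiperimeter s = (7.33 + 2.67 + 7.62)/2 = 8.81.
Heron's formula: area = √(8.81·1.48·6.14·1.19) ≈ 9.7606.
The altitude from C has length 2·area/c ≈ 2.6632.

2.663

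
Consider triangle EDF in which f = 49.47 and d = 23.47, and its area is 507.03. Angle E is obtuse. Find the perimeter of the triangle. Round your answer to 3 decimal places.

137.198

From area = ½·d·f·sin E, we get sin E = 2·area/(d·f) ≈ 0.87339.
Taking the obtuse solution, ∠E ≈ 119.14°.
Law of cosines then gives e ≈ 64.258.
Perimeter = 64.258 + 23.47 + 49.47 = 137.2.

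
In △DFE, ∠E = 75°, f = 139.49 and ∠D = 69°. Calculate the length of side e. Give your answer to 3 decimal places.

The third angle is ∠F = 180° − ∠E − ∠D = 36.00°.
Law of sines: e = f·sin E/sin F ≈ 229.23.

229.228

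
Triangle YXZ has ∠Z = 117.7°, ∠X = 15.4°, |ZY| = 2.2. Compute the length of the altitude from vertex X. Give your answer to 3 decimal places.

5.356

The third angle is ∠Y = 180° − ∠X − ∠Z = 46.90°.
Law of sines: |XZ| = |ZY|·sin Y/sin X ≈ 6.049.
Law of sines: |YX| = |ZY|·sin Z/sin X ≈ 7.335.
Area = ½·|ZY|·|XZ|·sin Z ≈ 5.8914.
The altitude from X has length 2·area/|ZY| ≈ 5.3558.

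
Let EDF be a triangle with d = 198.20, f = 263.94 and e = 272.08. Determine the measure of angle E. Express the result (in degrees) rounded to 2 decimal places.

By the law of cosines, cos E = (d² + f² − e²) / (2·d·f) ≈ 0.33376, so ∠E ≈ 70.50°.

70.50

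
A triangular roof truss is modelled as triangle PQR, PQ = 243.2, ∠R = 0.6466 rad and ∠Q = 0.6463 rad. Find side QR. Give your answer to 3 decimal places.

The third angle is ∠P = π − ∠Q − ∠R = 1.8487 rad.
Law of sines: QR = PQ·sin P/sin R ≈ 388.18.

388.181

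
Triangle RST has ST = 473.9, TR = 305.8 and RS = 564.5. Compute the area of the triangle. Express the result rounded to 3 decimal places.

area ≈ 72459.172

Semiperimeter s = (473.9 + 305.8 + 564.5)/2 = 672.1.
Heron's formula: area = √(672.1·198.2·366.3·107.6) ≈ 72459.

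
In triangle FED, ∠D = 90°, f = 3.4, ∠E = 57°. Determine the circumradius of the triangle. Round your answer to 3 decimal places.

R ≈ 3.121

The third angle is ∠F = 180° − ∠E − ∠D = 33.00°.
Law of sines: e = f·sin E/sin F ≈ 5.2355.
Law of sines: d = f·sin D/sin F ≈ 6.2427.
Circumradius = f/(2 sin F) ≈ 3.1213.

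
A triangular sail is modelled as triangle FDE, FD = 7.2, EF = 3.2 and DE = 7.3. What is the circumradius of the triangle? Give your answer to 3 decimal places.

R ≈ 3.718

By the law of cosines, cos F = (EF² + FD² − DE²) / (2·EF·FD) ≈ 0.19076, so ∠F ≈ 79.00°.
Circumradius = DE/(2 sin F) ≈ 3.7183.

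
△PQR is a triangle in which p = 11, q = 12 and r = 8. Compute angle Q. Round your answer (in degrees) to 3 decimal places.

By the law of cosines, cos Q = (r² + p² − q²) / (2·r·p) ≈ 0.23295, so ∠Q ≈ 76.53°.

∠Q ≈ 76.529°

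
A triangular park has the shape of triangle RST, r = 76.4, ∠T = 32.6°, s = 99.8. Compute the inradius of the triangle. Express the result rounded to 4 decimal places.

17.8209

By the law of cosines, t² = r² + s² − 2·r·s·cos T = 2950.1, so t ≈ 54.315.
Area = ½·r·s·sin T ≈ 2054.
Semiperimeter p = (76.4+99.8+54.315)/2 = 115.26.
Inradius = area/p = 2054/115.26 ≈ 17.821.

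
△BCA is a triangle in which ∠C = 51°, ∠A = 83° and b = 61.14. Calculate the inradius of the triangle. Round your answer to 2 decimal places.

18.95

The third angle is ∠B = 180° − ∠C − ∠A = 46.00°.
Law of sines: c = b·sin C/sin B ≈ 66.053.
Law of sines: a = b·sin A/sin B ≈ 84.361.
Area = ½·b·c·sin A ≈ 2004.2.
Semiperimeter s = (61.14+66.053+84.361)/2 = 105.78.
Inradius = area/s = 2004.2/105.78 ≈ 18.947.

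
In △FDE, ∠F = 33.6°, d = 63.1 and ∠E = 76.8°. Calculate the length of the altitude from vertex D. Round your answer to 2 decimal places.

h_D ≈ 36.27

The third angle is ∠D = 180° − ∠E − ∠F = 69.60°.
Law of sines: f = d·sin F/sin D ≈ 37.256.
Law of sines: e = d·sin E/sin D ≈ 65.544.
Area = ½·d·f·sin E ≈ 1144.4.
The altitude from D has length 2·area/d ≈ 36.271.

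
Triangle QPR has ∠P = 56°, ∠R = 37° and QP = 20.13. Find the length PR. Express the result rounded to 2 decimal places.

33.40

The third angle is ∠Q = 180° − ∠P − ∠R = 87.00°.
Law of sines: PR = QP·sin Q/sin R ≈ 33.403.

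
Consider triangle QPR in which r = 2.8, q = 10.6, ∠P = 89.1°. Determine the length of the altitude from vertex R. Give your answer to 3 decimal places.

By the law of cosines, p² = r² + q² − 2·r·q·cos P = 119.27, so p ≈ 10.921.
Area = ½·r·q·sin P ≈ 14.838.
The altitude from R has length 2·area/r ≈ 10.599.

10.599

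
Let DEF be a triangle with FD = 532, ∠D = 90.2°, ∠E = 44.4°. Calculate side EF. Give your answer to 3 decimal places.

The third angle is ∠F = 180° − ∠D − ∠E = 45.40°.
Law of sines: EF = FD·sin D/sin E ≈ 760.36.

760.361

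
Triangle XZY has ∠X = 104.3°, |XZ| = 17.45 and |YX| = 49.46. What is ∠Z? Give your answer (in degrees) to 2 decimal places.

By the law of cosines, |ZY|² = |YX|² + |XZ|² − 2·|YX|·|XZ|·cos X = 3177.2, so |ZY| ≈ 56.366.
Law of cosines again: cos Z = (|XZ|² + |ZY|² − |YX|²)/(2·|XZ|·|ZY|) ≈ 0.52632, so ∠Z ≈ 58.24°.

58.24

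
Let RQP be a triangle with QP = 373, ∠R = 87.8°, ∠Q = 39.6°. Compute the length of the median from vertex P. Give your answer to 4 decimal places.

275.4771

The third angle is ∠P = 180° − ∠R − ∠Q = 52.60°.
Law of sines: PR = QP·sin Q/sin R ≈ 237.93.
Law of sines: RQ = QP·sin P/sin R ≈ 296.54.
Median from P: ½√(2·QP² + 2·PR² − RQ²) ≈ 275.48.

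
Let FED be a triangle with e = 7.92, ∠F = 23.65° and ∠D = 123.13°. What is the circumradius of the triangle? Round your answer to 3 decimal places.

7.228

The third angle is ∠E = 180° − ∠D − ∠F = 33.22°.
Law of sines: f = e·sin F/sin E ≈ 5.7992.
Law of sines: d = e·sin D/sin E ≈ 12.106.
Circumradius = e/(2 sin E) ≈ 7.2282.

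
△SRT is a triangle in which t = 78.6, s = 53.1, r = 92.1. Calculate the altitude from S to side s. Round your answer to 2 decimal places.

Semiperimeter p = (53.1 + 92.1 + 78.6)/2 = 111.9.
Heron's formula: area = √(111.9·58.8·19.8·33.3) ≈ 2082.9.
The altitude from S has length 2·area/s ≈ 78.45.

h_S ≈ 78.45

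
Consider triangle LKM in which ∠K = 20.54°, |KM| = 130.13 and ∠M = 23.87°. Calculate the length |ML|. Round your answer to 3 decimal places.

65.245

The third angle is ∠L = 180° − ∠K − ∠M = 135.59°.
Law of sines: |ML| = |KM|·sin K/sin L ≈ 65.245.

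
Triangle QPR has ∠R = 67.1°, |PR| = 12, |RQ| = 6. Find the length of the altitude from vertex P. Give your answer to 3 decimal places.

By the law of cosines, |QP|² = |PR|² + |RQ|² − 2·|PR|·|RQ|·cos R = 123.97, so |QP| ≈ 11.134.
Area = ½·|PR|·|RQ|·sin R ≈ 33.163.
The altitude from P has length 2·area/|RQ| ≈ 11.054.

h_P ≈ 11.054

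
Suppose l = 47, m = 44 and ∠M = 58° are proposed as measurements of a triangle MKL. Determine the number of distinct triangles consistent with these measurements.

2

l·sin M = 47·sin(58°) ≈ 39.86.
Since l sin M < m < l (39.86 < 44 < 47), two triangles exist.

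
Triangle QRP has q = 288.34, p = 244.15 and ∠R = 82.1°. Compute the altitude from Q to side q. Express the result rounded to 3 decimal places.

By the law of cosines, r² = p² + q² − 2·p·q·cos R = 1.234e+05, so r ≈ 351.28.
Area = ½·p·q·sin R ≈ 34865.
The altitude from Q has length 2·area/q ≈ 241.83.

h_Q ≈ 241.833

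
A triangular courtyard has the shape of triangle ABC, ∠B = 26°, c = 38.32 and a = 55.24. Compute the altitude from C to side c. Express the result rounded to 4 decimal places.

By the law of cosines, b² = c² + a² − 2·c·a·cos B = 714.75, so b ≈ 26.735.
Area = ½·c·a·sin B ≈ 463.97.
The altitude from C has length 2·area/c ≈ 24.216.

24.2156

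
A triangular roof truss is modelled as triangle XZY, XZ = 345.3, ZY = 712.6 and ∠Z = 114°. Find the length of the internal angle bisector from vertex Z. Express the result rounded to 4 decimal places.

253.3591

By the law of cosines, YX² = XZ² + ZY² − 2·XZ·ZY·cos Z = 8.2719e+05, so YX ≈ 909.5.
The bisector from Z has length 2·XZ·ZY·cos(∠Z/2)/(XZ+ZY) ≈ 253.36.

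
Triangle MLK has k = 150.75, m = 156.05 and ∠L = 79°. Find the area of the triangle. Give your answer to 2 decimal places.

11546.16

Area = ½·k·m·sin L ≈ 11546.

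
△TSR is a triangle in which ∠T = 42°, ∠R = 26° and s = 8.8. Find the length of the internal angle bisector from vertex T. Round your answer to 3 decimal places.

The third angle is ∠S = 180° − ∠R − ∠T = 112.00°.
Law of sines: t = s·sin T/sin S ≈ 6.3508.
Law of sines: r = s·sin R/sin S ≈ 4.1606.
The bisector from T has length 2·s·r·cos(∠T/2)/(s+r) ≈ 5.2747.

t_T ≈ 5.275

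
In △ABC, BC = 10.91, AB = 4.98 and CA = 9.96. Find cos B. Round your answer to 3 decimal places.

By the law of cosines, cos B = (AB² + BC² − CA²) / (2·AB·BC) ≈ 0.41069, so ∠B ≈ 1.148 rad.

0.411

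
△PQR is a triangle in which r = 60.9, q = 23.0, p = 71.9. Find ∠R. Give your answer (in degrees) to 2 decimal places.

53.01

By the law of cosines, cos R = (p² + q² − r²) / (2·p·q) ≈ 0.60162, so ∠R ≈ 53.01°.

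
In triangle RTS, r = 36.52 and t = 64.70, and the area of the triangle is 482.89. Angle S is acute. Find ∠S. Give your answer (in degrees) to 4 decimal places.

∠S ≈ 24.1255°

From area = ½·r·t·sin S, we get sin S = 2·area/(r·t) ≈ 0.40874.
Taking the acute solution, ∠S ≈ 24.13°.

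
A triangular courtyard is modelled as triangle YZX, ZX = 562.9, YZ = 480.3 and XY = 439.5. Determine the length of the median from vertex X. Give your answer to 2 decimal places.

m_X ≈ 444.23

Median from X: ½√(2·ZX² + 2·XY² − YZ²) ≈ 444.23.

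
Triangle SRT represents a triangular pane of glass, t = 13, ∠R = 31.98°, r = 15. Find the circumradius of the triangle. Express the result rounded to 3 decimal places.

Law of sines: sin T = t·sin R/r ≈ 0.45901.
Since r ≥ t, only the acute value applies: ∠T ≈ 27.32°.
Then ∠S = 180° − ∠R − ∠T ≈ 120.70°.
Law of sines gives s = r·sin S/sin R ≈ 24.354.
Circumradius = r/(2 sin R) ≈ 14.161.

14.161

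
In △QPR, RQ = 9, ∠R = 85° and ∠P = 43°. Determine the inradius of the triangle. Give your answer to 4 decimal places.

The third angle is ∠Q = 180° − ∠P − ∠R = 52.00°.
Law of sines: PR = RQ·sin Q/sin P ≈ 10.399.
Law of sines: QP = RQ·sin R/sin P ≈ 13.146.
Area = ½·RQ·PR·sin R ≈ 46.617.
Semiperimeter s = (10.399+9+13.146)/2 = 16.273.
Inradius = area/s = 46.617/16.273 ≈ 2.8648.

r ≈ 2.8648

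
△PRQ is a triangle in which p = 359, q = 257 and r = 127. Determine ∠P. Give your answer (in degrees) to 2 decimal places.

By the law of cosines, cos P = (r² + q² − p²) / (2·r·q) ≈ -0.71545, so ∠P ≈ 135.68°.

135.68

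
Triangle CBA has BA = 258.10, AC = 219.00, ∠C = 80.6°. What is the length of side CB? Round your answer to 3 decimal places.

176.956

Law of sines: sin B = AC·sin C/BA ≈ 0.83711.
Since BA ≥ AC, only the acute value applies: ∠B ≈ 56.84°.
Then ∠A = 180° − ∠C − ∠B ≈ 42.56°.
Law of sines gives CB = BA·sin A/sin C ≈ 176.96.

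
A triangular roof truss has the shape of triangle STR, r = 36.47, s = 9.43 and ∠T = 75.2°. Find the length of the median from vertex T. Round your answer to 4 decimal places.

m_T ≈ 19.9668

By the law of cosines, t² = r² + s² − 2·r·s·cos T = 1243.3, so t ≈ 35.26.
Median from T: ½√(2·r² + 2·s² − t²) ≈ 19.967.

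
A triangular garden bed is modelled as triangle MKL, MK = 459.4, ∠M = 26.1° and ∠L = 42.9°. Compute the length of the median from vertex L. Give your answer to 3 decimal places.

m_L ≈ 435.653

The third angle is ∠K = 180° − ∠L − ∠M = 111.00°.
Law of sines: KL = MK·sin M/sin L ≈ 296.9.
Law of sines: LM = MK·sin K/sin L ≈ 630.05.
Median from L: ½√(2·KL² + 2·LM² − MK²) ≈ 435.65.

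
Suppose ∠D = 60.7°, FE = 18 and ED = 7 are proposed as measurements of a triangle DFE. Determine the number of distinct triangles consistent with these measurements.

1

ED·sin D = 7·sin(60.7°) ≈ 6.104.
Since FE ≥ ED, exactly one triangle exists.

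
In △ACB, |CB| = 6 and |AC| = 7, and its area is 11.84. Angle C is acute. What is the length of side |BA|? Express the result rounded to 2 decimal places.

From area = ½·|AC|·|CB|·sin C, we get sin C = 2·area/(|AC|·|CB|) ≈ 0.56381.
Taking the acute solution, ∠C ≈ 0.5990 rad.
Law of cosines then gives |BA| ≈ 3.9527.

3.95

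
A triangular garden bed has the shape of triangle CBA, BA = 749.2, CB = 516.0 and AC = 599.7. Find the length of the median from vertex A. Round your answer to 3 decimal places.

m_A ≈ 627.620

Median from A: ½√(2·BA² + 2·AC² − CB²) ≈ 627.62.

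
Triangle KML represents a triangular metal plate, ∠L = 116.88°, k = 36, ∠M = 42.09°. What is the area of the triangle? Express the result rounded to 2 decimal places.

1079.60

The third angle is ∠K = 180° − ∠M − ∠L = 21.03°.
Law of sines: m = k·sin M/sin K ≈ 67.243.
Law of sines: l = k·sin L/sin K ≈ 89.48.
Area = ½·k·m·sin L ≈ 1079.6.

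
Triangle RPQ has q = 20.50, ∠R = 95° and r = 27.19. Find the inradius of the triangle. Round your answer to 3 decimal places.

5.170

Law of sines: sin Q = q·sin R/r ≈ 0.75108.
Since r ≥ q, only the acute value applies: ∠Q ≈ 48.68°.
Then ∠P = 180° − ∠R − ∠Q ≈ 36.32°.
Law of sines gives p = r·sin P/sin R ≈ 16.164.
Area = ½·r·q·sin P ≈ 165.05.
Semiperimeter s = (27.19+16.164+20.5)/2 = 31.927.
Inradius = area/s = 165.05/31.927 ≈ 5.1697.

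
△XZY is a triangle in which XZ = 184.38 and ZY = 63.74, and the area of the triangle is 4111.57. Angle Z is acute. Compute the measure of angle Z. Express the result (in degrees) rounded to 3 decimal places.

44.403

From area = ½·XZ·ZY·sin Z, we get sin Z = 2·area/(XZ·ZY) ≈ 0.69970.
Taking the acute solution, ∠Z ≈ 44.40°.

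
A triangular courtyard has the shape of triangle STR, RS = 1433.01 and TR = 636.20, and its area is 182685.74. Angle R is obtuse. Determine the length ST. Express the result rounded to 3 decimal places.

From area = ½·TR·RS·sin R, we get sin R = 2·area/(TR·RS) ≈ 0.40077.
Taking the obtuse solution, ∠R ≈ 156.37°.
Law of cosines then gives ST ≈ 2031.9.

2031.944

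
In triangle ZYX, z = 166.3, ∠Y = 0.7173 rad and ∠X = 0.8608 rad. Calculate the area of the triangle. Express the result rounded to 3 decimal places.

The third angle is ∠Z = π − ∠Y − ∠X = 1.5635 rad.
Law of sines: y = z·sin Y/sin Z ≈ 109.32.
Law of sines: x = z·sin X/sin Z ≈ 126.12.
Area = ½·z·y·sin X ≈ 6893.5.

area ≈ 6893.538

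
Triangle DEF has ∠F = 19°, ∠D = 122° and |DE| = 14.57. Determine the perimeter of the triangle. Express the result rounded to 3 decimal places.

perimeter ≈ 80.686

The third angle is ∠E = 180° − ∠F − ∠D = 39.00°.
Law of sines: |EF| = |DE|·sin D/sin F ≈ 37.952.
Law of sines: |FD| = |DE|·sin E/sin F ≈ 28.164.
Semiperimeter s = (37.952+28.164+14.57)/2 = 40.343.
Perimeter = 37.952 + 28.164 + 14.57 = 80.686.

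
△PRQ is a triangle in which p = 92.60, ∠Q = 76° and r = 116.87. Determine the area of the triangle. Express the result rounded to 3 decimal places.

Area = ½·p·r·sin Q ≈ 5250.3.

area ≈ 5250.349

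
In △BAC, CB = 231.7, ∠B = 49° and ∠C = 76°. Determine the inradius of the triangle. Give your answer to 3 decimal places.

The third angle is ∠A = 180° − ∠C − ∠B = 55.00°.
Law of sines: AC = CB·sin B/sin A ≈ 213.47.
Law of sines: BA = CB·sin C/sin A ≈ 274.45.
Area = ½·CB·AC·sin C ≈ 23996.
Semiperimeter s = (213.47+231.7+274.45)/2 = 359.81.
Inradius = area/s = 23996/359.81 ≈ 66.691.

66.691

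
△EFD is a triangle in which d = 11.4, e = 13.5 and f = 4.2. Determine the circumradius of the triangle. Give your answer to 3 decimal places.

7.241

By the law of cosines, cos E = (f² + d² − e²) / (2·f·d) ≈ -0.36184, so ∠E ≈ 111.21°.
Circumradius = e/(2 sin E) ≈ 7.2406.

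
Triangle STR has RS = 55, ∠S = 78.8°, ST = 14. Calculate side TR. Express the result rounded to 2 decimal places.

By the law of cosines, TR² = RS² + ST² − 2·RS·ST·cos S = 2921.9, so TR ≈ 54.054.

54.05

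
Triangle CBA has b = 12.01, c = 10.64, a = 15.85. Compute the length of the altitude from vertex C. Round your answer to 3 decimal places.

h_C ≈ 12.006

Semiperimeter s = (10.64 + 12.01 + 15.85)/2 = 19.25.
Heron's formula: area = √(19.25·8.61·7.24·3.4) ≈ 63.874.
The altitude from C has length 2·area/c ≈ 12.006.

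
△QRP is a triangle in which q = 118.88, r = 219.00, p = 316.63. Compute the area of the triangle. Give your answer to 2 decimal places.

Semiperimeter s = (118.88 + 219 + 316.63)/2 = 327.25.
Heron's formula: area = √(327.25·208.38·108.25·10.625) ≈ 8856.3.

8856.34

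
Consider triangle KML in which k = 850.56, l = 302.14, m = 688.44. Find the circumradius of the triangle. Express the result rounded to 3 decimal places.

By the law of cosines, cos K = (m² + l² − k²) / (2·m·l) ≈ -0.38031, so ∠K ≈ 112.35°.
Circumradius = k/(2 sin K) ≈ 459.83.

459.833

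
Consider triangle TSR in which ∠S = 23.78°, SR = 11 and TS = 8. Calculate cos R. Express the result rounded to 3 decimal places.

By the law of cosines, RT² = TS² + SR² − 2·TS·SR·cos S = 23.942, so RT ≈ 4.8931.
Law of cosines again: cos R = (SR² + RT² − TS²)/(2·SR·RT) ≈ 0.75192, so ∠R ≈ 41.24°.

0.752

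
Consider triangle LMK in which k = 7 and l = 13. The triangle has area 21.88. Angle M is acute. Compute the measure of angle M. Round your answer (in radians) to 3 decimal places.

From area = ½·k·l·sin M, we get sin M = 2·area/(k·l) ≈ 0.48088.
Taking the acute solution, ∠M ≈ 0.502 rad.

0.502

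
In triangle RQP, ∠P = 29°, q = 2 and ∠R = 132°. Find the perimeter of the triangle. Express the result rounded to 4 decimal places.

The third angle is ∠Q = 180° − ∠P − ∠R = 19.00°.
Law of sines: r = q·sin R/sin Q ≈ 4.5652.
Law of sines: p = q·sin P/sin Q ≈ 2.9782.
Semiperimeter s = (4.5652+2+2.9782)/2 = 4.7717.
Perimeter = 4.5652 + 2 + 2.9782 = 9.5435.

9.5435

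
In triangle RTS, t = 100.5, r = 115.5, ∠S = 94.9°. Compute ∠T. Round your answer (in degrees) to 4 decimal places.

∠T ≈ 38.9026°

By the law of cosines, s² = r² + t² − 2·r·t·cos S = 25423, so s ≈ 159.45.
Law of cosines again: cos T = (s² + r² − t²)/(2·s·r) ≈ 0.77821, so ∠T ≈ 38.90°.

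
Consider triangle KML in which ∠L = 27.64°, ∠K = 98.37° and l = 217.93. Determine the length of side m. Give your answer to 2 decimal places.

The third angle is ∠M = 180° − ∠L − ∠K = 53.99°.
Law of sines: m = l·sin M/sin L ≈ 380.

380.00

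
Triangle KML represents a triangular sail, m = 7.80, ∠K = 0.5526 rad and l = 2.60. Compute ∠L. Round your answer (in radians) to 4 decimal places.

By the law of cosines, k² = m² + l² − 2·m·l·cos K = 33.077, so k ≈ 5.7512.
Law of cosines again: cos L = (k² + m² − l²)/(2·k·m) ≈ 0.97144, so ∠L ≈ 0.2396 rad.

0.2396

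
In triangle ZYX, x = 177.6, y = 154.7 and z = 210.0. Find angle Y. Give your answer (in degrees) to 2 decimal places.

By the law of cosines, cos Y = (x² + z² − y²) / (2·x·z) ≈ 0.69323, so ∠Y ≈ 46.11°.

46.11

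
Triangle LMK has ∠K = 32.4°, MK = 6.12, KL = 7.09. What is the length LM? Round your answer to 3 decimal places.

3.801

By the law of cosines, LM² = MK² + KL² − 2·MK·KL·cos K = 14.45, so LM ≈ 3.8014.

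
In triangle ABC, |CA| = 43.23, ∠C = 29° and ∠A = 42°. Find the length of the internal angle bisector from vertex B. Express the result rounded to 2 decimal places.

The third angle is ∠B = 180° − ∠C − ∠A = 109.00°.
Law of sines: |BC| = |CA|·sin A/sin B ≈ 30.593.
Law of sines: |AB| = |CA|·sin C/sin B ≈ 22.166.
The bisector from B has length 2·|AB|·|BC|·cos(∠B/2)/(|AB|+|BC|) ≈ 14.928.

14.93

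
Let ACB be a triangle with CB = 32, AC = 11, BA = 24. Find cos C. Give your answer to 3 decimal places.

By the law of cosines, cos C = (AC² + CB² − BA²) / (2·AC·CB) ≈ 0.80824, so ∠C ≈ 36.08°.

0.808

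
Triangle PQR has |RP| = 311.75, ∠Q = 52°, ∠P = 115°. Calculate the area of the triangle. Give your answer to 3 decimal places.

12572.294

The third angle is ∠R = 180° − ∠P − ∠Q = 13.00°.
Law of sines: |QR| = |RP|·sin P/sin Q ≈ 358.55.
Law of sines: |PQ| = |RP|·sin R/sin Q ≈ 88.994.
Area = ½·|RP|·|QR|·sin R ≈ 12572.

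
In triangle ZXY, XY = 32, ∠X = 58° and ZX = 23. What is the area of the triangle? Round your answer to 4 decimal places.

area ≈ 312.0817

Area = ½·ZX·XY·sin X ≈ 312.08.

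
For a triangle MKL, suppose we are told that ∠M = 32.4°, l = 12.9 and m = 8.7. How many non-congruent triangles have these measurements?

l·sin M = 12.9·sin(32.4°) ≈ 6.912.
Since l sin M < m < l (6.912 < 8.7 < 12.9), two triangles exist.

2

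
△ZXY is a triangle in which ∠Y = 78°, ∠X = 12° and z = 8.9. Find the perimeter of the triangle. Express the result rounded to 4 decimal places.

The third angle is ∠Z = 180° − ∠X − ∠Y = 90.00°.
Law of sines: x = z·sin X/sin Z ≈ 1.8504.
Law of sines: y = z·sin Y/sin Z ≈ 8.7055.
Semiperimeter s = (8.9+1.8504+8.7055)/2 = 9.728.
Perimeter = 8.9 + 1.8504 + 8.7055 = 19.456.

perimeter ≈ 19.4559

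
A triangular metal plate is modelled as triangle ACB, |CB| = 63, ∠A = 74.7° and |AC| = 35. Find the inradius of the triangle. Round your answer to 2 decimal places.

r ≈ 13.14

Law of sines: sin B = |AC|·sin A/|CB| ≈ 0.53587.
Since |CB| ≥ |AC|, only the acute value applies: ∠B ≈ 32.40°.
Then ∠C = 180° − ∠A − ∠B ≈ 72.90°.
Law of sines gives |BA| = |CB|·sin C/sin A ≈ 62.427.
Area = ½·|CB|·|AC|·sin C ≈ 1053.7.
Semiperimeter s = (63+62.427+35)/2 = 80.213.
Inradius = area/s = 1053.7/80.213 ≈ 13.137.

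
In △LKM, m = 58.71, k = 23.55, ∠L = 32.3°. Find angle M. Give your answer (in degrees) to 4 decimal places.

129.7323

By the law of cosines, l² = k² + m² − 2·k·m·cos L = 1664.1, so l ≈ 40.794.
Law of cosines again: cos M = (l² + k² − m²)/(2·l·k) ≈ -0.63920, so ∠M ≈ 129.73°.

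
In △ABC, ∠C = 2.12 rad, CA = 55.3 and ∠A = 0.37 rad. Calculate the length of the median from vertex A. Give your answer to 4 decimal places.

65.4353

The third angle is ∠B = π − ∠C − ∠A = 0.652 rad.
Law of sines: BC = CA·sin A/sin B ≈ 32.974.
Law of sines: AB = CA·sin C/sin B ≈ 77.776.
Median from A: ½√(2·CA² + 2·AB² − BC²) ≈ 65.435.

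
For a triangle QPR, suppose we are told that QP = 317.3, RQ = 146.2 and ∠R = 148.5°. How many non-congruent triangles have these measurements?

RQ·sin R = 146.2·sin(148.5°) ≈ 76.39.
Since ∠R is not acute, a triangle exists only if QP > RQ; here QP > RQ, so there is exactly one triangle.

1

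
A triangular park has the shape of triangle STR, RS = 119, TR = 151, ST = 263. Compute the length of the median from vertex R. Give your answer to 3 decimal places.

Median from R: ½√(2·TR² + 2·RS² − ST²) ≈ 34.478.

34.478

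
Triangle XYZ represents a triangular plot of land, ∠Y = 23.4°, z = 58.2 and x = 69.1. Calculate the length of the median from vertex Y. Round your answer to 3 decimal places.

m_Y ≈ 62.337

By the law of cosines, y² = z² + x² − 2·z·x·cos Y = 780.33, so y ≈ 27.934.
Median from Y: ½√(2·z² + 2·x² − y²) ≈ 62.337.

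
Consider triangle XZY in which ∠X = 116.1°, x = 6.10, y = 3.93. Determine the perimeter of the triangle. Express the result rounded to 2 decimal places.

13.28

Law of sines: sin Y = y·sin X/x ≈ 0.57857.
Since x ≥ y, only the acute value applies: ∠Y ≈ 35.35°.
Then ∠Z = 180° − ∠X − ∠Y ≈ 28.55°.
Law of sines gives z = x·sin Z/sin X ≈ 3.2464.
Semiperimeter s = (6.1+3.2464+3.93)/2 = 6.6382.
Perimeter = 6.1 + 3.2464 + 3.93 = 13.276.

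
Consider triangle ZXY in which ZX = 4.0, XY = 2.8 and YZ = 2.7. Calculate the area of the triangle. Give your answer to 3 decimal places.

area ≈ 3.774

Semiperimeter s = (2.8 + 2.7 + 4)/2 = 4.75.
Heron's formula: area = √(4.75·1.95·2.05·0.75) ≈ 3.7737.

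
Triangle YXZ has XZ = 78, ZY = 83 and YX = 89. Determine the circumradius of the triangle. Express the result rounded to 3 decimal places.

48.331

By the law of cosines, cos Y = (ZY² + YX² − XZ²) / (2·ZY·YX) ≈ 0.59063, so ∠Y ≈ 53.80°.
Circumradius = XZ/(2 sin Y) ≈ 48.331.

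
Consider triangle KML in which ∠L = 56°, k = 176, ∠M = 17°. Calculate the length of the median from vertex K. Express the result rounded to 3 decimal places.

m_K ≈ 73.100

The third angle is ∠K = 180° − ∠M − ∠L = 107.00°.
Law of sines: m = k·sin M/sin K ≈ 53.809.
Law of sines: l = k·sin L/sin K ≈ 152.58.
Median from K: ½√(2·m² + 2·l² − k²) ≈ 73.1.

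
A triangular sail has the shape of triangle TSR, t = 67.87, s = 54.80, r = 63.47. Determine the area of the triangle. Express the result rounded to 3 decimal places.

area ≈ 1629.972

Semiperimeter p = (67.87 + 54.8 + 63.47)/2 = 93.07.
Heron's formula: area = √(93.07·25.2·38.27·29.6) ≈ 1630.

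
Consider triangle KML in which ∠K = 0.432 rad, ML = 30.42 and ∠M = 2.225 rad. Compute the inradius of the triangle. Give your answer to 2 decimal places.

The third angle is ∠L = π − ∠K − ∠M = 0.485 rad.
Law of sines: LK = ML·sin M/sin K ≈ 57.655.
Law of sines: KM = ML·sin L/sin K ≈ 33.846.
Area = ½·ML·LK·sin L ≈ 408.51.
Semiperimeter s = (30.42+57.655+33.846)/2 = 60.96.
Inradius = area/s = 408.51/60.96 ≈ 6.7013.

r ≈ 6.70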